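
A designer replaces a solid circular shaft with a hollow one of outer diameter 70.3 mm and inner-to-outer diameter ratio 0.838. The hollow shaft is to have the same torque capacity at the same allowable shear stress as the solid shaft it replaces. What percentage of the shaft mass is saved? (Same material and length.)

53.2 %

Equal τ_max and T ⇒ the solid shaft needs d_s³ = d_o³(1−k⁴), so d_s = 70.3·(1−0.838⁴)^(1/3) = 56.05 mm.
Area ratio A_h/A_s = d_o²(1−k²)/d_s² = (1−k²)/(1−k⁴)^(2/3) = 0.4684.
Mass saving = 1 − 0.4684 = 53.2 %.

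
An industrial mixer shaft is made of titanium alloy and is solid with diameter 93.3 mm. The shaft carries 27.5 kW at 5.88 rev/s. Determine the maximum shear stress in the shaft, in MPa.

4.67 MPa

ω = 2π·5.88 = 36.95 rad/s, so T = P/ω = 27.5×10³ / 36.95 = 744.3 N·m.
J = πd⁴/32 = π(0.0933)⁴/32 = 7.439×10^-6 m⁴.
τ_max = T·r/J = 744.3 × 0.0466 / 7.439×10^-6 = 4.668×10^6 Pa.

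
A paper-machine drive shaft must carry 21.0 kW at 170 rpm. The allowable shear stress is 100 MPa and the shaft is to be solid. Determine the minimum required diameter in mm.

ω = 2π·170/60 = 17.80 rad/s, so T = P/ω = 21.0×10³ / 17.80 = 1180 N·m.
For a solid shaft τ_max = 16T/(πd³), so d = (16T/(π τ_allow))^(1/3) = (16·1180/(π·1.00×10^8))^(1/3) = 0.03917 m.

39.2 mm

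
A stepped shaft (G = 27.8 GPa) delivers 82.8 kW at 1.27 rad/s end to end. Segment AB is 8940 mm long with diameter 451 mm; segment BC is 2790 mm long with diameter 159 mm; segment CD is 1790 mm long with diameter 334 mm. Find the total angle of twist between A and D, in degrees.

6.47°

ω = 1.27 rad/s, so T = P/ω = 82.8×10³ / 1.270 = 65200 N·m.
J_AB = π(0.451)⁴/32 = 4.06×10^-3 m⁴; J_BC = π(0.159)⁴/32 = 6.27×10^-5 m⁴; J_CD = π(0.334)⁴/32 = 1.22×10^-3 m⁴.
θ = (T/G)·Σ L_i/J_i = (65200/27.8×10⁹)·(8.94/4.06×10^-3 + 2.79/6.27×10^-5 + 1.79/1.22×10^-3) = 0.1129 rad.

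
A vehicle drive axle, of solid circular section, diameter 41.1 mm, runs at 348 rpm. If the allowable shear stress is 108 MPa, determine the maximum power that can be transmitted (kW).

53.7 kW

J = πd⁴/32 = π(0.0411)⁴/32 = 2.801×10^-7 m⁴.
T_max = τ_allow·J/r = 1.08×10^8 × 2.801×10^-7 / 0.0206 = 1472 N·m.
ω = 2π·348/60 = 36.44 rad/s, so P_max = T_max·ω = 5.365×10^4 W.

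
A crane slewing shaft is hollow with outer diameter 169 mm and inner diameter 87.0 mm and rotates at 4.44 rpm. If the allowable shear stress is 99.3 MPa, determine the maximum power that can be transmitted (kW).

40.7 kW

J = π(d_o⁴ − d_i⁴)/32 = π(0.169⁴ − 0.0870⁴)/32 = 7.446×10^-5 m⁴.
T_max = τ_allow·J/r = 9.93×10^7 × 7.446×10^-5 / 0.0845 = 87500 N·m.
ω = 2π·4.44/60 = 0.4650 rad/s, so P_max = T_max·ω = 4.068×10^4 W.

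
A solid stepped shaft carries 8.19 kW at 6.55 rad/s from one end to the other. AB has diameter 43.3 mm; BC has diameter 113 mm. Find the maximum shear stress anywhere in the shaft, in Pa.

ω = 6.55 rad/s, so T = P/ω = 8.19×10³ / 6.550 = 1250 N·m.
Under the same torque, τ_max = 16T/(πd³) is largest where d is smallest — segment AB (d = 43.3 mm).
τ_max = 16·1250/(π·(0.0433)³) = 7.844×10^7 Pa.

7.84e7 Pa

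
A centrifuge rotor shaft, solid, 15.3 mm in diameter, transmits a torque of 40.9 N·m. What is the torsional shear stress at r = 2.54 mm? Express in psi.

2800 psi

J = πd⁴/32 = π(0.0153)⁴/32 = 5.380×10^-9 m⁴.
Shear stress varies linearly with radius: τ = T·r/J = 40.90 × 0.00254 / 5.380×10^-9 = 1.931×10^7 Pa.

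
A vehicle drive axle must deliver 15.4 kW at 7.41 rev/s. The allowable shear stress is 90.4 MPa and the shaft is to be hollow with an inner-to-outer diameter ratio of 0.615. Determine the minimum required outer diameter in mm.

27.9 mm

ω = 2π·7.41 = 46.56 rad/s, so T = P/ω = 15.4×10³ / 46.56 = 330.8 N·m.
For a hollow shaft with d_i/d_o = 0.615: τ_max = 16T/(π d_o³ (1−k⁴)), so d_o = [16T/(π τ_allow (1−k⁴))]^(1/3) = [16·330.8/(π·9.04×10^7·0.8569)]^(1/3) = 0.02791 m.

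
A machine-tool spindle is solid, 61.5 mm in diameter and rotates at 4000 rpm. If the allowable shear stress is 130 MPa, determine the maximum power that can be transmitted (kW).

J = πd⁴/32 = π(0.0615)⁴/32 = 1.404×10^-6 m⁴.
T_max = τ_allow·J/r = 1.30×10^8 × 1.404×10^-6 / 0.0307 = 5937 N·m.
ω = 2π·4000/60 = 418.9 rad/s, so P_max = T_max·ω = 2.487×10^6 W.

2490 kW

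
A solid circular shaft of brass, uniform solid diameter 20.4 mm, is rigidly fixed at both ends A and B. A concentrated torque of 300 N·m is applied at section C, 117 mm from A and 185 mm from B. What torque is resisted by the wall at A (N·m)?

With uniform GJ and both ends fixed, compatibility θ_AC = θ_CB gives T_A·a = T_B·b, together with T_A + T_B = T₀.
T_A = T₀·b/(a+b) = 300.0·185/302.0 = 183.8 N·m; T_B = 116.2 N·m.

184 N·m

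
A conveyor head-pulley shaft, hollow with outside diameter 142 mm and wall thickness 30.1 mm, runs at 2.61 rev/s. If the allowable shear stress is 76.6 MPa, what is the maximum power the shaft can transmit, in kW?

628 kW

J = π(d_o⁴ − d_i⁴)/32 = π(0.142⁴ − 0.0818⁴)/32 = 3.552×10^-5 m⁴.
T_max = τ_allow·J/r = 7.66×10^7 × 3.552×10^-5 / 0.0710 = 38320 N·m.
ω = 2π·2.61 = 16.40 rad/s, so P_max = T_max·ω = 6.285×10^5 W.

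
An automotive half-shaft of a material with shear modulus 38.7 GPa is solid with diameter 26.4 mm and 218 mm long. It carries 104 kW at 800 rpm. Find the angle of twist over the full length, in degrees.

8.40°

ω = 2π·800/60 = 83.78 rad/s, so T = P/ω = 104×10³ / 83.78 = 1241 N·m.
J = πd⁴/32 = π(0.0264)⁴/32 = 4.769×10^-8 m⁴.
θ = T·L/(G·J) = 1241 × 0.218 / (38.7×10⁹ × 4.769×10^-8) = 0.1466 rad.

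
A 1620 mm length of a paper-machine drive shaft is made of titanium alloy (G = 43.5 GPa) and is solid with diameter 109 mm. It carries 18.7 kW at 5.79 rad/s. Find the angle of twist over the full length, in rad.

ω = 5.79 rad/s, so T = P/ω = 18.7×10³ / 5.790 = 3230 N·m.
J = πd⁴/32 = π(0.109)⁴/32 = 1.386×10^-5 m⁴.
θ = T·L/(G·J) = 3230 × 1.62 / (43.5×10⁹ × 1.386×10^-5) = 8.679×10^-3 rad.

0.00868 rad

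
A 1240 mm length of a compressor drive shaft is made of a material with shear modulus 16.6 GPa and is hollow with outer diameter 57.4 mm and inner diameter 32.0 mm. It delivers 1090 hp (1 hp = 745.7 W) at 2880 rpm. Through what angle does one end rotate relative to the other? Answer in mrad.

ω = 2π·2880/60 = 301.6 rad/s, so T = P/ω = 1090×745.7 / 301.6 = 2695 N·m.
J = π(d_o⁴ − d_i⁴)/32 = π(0.0574⁴ − 0.0320⁴)/32 = 9.628×10^-7 m⁴.
θ = T·L/(G·J) = 2695 × 1.24 / (16.6×10⁹ × 9.628×10^-7) = 0.2091 rad.

209 mrad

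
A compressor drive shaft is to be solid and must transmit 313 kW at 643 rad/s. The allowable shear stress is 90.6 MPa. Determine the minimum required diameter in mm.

ω = 643 rad/s, so T = P/ω = 313×10³ / 643.0 = 486.8 N·m.
For a solid shaft τ_max = 16T/(πd³), so d = (16T/(π τ_allow))^(1/3) = (16·486.8/(π·9.06×10^7))^(1/3) = 0.03013 m.

30.1 mm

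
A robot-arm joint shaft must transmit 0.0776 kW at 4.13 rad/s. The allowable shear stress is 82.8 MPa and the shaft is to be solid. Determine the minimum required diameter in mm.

10.5 mm

ω = 4.13 rad/s, so T = P/ω = 0.0776×10³ / 4.130 = 18.79 N·m.
For a solid shaft τ_max = 16T/(πd³), so d = (16T/(π τ_allow))^(1/3) = (16·18.79/(π·8.28×10^7))^(1/3) = 0.01049 m.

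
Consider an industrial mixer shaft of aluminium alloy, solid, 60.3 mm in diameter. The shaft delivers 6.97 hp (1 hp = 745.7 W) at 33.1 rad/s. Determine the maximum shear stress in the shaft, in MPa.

3.65 MPa

ω = 33.1 rad/s, so T = P/ω = 6.97×745.7 / 33.10 = 157.0 N·m.
J = πd⁴/32 = π(0.0603)⁴/32 = 1.298×10^-6 m⁴.
τ_max = T·r/J = 157.0 × 0.0301 / 1.298×10^-6 = 3.647×10^6 Pa.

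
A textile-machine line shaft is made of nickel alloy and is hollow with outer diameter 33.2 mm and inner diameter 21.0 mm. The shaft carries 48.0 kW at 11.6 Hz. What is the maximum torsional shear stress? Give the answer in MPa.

ω = 2π·11.6 = 72.88 rad/s, so T = P/ω = 48.0×10³ / 72.88 = 658.6 N·m.
J = π(d_o⁴ − d_i⁴)/32 = π(0.0332⁴ − 0.0210⁴)/32 = 1.002×10^-7 m⁴.
τ_max = T·r/J = 658.6 × 0.0166 / 1.002×10^-7 = 1.091×10^8 Pa.

109 MPa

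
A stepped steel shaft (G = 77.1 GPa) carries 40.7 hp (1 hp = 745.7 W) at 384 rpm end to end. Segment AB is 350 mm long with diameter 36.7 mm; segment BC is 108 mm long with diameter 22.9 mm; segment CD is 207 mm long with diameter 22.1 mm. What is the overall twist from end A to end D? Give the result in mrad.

145 mrad

ω = 2π·384/60 = 40.21 rad/s, so T = P/ω = 40.7×745.7 / 40.21 = 754.7 N·m.
J_AB = π(0.0367)⁴/32 = 1.78×10^-7 m⁴; J_BC = π(0.0229)⁴/32 = 2.70×10^-8 m⁴; J_CD = π(0.0221)⁴/32 = 2.34×10^-8 m⁴.
θ = (T/G)·Σ L_i/J_i = (754.7/77.1×10⁹)·(0.350/1.78×10^-7 + 0.108/2.70×10^-8 + 0.207/2.34×10^-8) = 0.1449 rad.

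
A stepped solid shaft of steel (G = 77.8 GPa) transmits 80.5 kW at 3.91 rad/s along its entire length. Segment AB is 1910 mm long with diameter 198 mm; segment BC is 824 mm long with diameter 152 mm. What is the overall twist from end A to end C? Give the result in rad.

0.00751 rad

ω = 3.91 rad/s, so T = P/ω = 80.5×10³ / 3.910 = 20590 N·m.
J_AB = π(0.198)⁴/32 = 1.51×10^-4 m⁴; J_BC = π(0.152)⁴/32 = 5.24×10^-5 m⁴.
θ = (T/G)·Σ L_i/J_i = (20590/77.8×10⁹)·(1.91/1.51×10^-4 + 0.824/5.24×10^-5) = 7.511×10^-3 rad.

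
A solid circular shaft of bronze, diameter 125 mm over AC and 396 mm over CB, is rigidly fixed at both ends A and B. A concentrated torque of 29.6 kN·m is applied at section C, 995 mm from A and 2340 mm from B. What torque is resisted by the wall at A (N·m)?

Compatibility: T_A·a/J_AC = T_B·b/J_CB with T_A + T_B = T₀.
J_AC = 2.40×10^-5 m⁴, J_CB = 2.41×10^-3 m⁴, so T_A = T₀·(J_AC/a)/((J_AC/a)+(J_CB/b)) = 675.3 N·m, T_B = 28920 N·m.

675 N·m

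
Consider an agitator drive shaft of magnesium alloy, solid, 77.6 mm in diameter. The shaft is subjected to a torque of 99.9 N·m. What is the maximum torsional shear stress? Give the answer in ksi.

0.158 ksi

J = πd⁴/32 = π(0.0776)⁴/32 = 3.560×10^-6 m⁴.
τ_max = T·r/J = 99.90 × 0.0388 / 3.560×10^-6 = 1.089×10^6 Pa.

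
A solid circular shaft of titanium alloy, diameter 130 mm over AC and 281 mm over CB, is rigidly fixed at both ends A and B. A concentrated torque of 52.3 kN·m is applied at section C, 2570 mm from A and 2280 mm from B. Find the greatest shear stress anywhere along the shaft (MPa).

11.5 MPa

Compatibility: T_A·a/J_AC = T_B·b/J_CB with T_A + T_B = T₀.
J_AC = 2.80×10^-5 m⁴, J_CB = 6.12×10^-4 m⁴, so T_A = T₀·(J_AC/a)/((J_AC/a)+(J_CB/b)) = 2042 N·m, T_B = 50260 N·m.
τ in each portion: τ_AC = 4.73×10^6 Pa, τ_CB = 1.15×10^7 Pa; maximum is in CB.
τ_max = T_CB·r/J = 50260·0.141/6.12×10^-4 = 1.154×10^7 Pa.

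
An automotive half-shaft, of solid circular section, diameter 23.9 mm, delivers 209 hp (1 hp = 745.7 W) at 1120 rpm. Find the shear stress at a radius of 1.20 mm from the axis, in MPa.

ω = 2π·1120/60 = 117.3 rad/s, so T = P/ω = 209×745.7 / 117.3 = 1329 N·m.
J = πd⁴/32 = π(0.0239)⁴/32 = 3.203×10^-8 m⁴.
Shear stress varies linearly with radius: τ = T·r/J = 1329 × 0.00120 / 3.203×10^-8 = 4.978×10^7 Pa.

49.8 MPa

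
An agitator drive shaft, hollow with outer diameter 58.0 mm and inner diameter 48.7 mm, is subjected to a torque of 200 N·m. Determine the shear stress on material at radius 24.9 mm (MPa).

J = π(d_o⁴ − d_i⁴)/32 = π(0.0580⁴ − 0.0487⁴)/32 = 5.588×10^-7 m⁴.
Shear stress varies linearly with radius: τ = T·r/J = 200.0 × 0.0249 / 5.588×10^-7 = 8.912×10^6 Pa.

8.91 MPa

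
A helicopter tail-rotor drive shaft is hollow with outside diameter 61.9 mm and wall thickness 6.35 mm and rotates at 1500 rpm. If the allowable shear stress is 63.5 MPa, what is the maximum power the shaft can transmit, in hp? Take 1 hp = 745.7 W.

J = π(d_o⁴ − d_i⁴)/32 = π(0.0619⁴ − 0.0492⁴)/32 = 8.661×10^-7 m⁴.
T_max = τ_allow·J/r = 6.35×10^7 × 8.661×10^-7 / 0.0309 = 1777 N·m.
ω = 2π·1500/60 = 157.1 rad/s, so P_max = T_max·ω = 2.791×10^5 W.

374 hp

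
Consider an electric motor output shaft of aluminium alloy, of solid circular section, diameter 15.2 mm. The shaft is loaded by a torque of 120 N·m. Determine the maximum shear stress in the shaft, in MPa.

J = πd⁴/32 = π(0.0152)⁴/32 = 5.241×10^-9 m⁴.
τ_max = T·r/J = 120.0 × 0.00760 / 5.241×10^-9 = 1.740×10^8 Pa.

174 MPa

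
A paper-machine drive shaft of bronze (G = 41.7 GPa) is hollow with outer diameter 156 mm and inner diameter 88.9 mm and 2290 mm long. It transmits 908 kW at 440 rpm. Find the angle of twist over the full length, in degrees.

ω = 2π·440/60 = 46.08 rad/s, so T = P/ω = 908×10³ / 46.08 = 19710 N·m.
J = π(d_o⁴ − d_i⁴)/32 = π(0.156⁴ − 0.0889⁴)/32 = 5.201×10^-5 m⁴.
θ = T·L/(G·J) = 19710 × 2.29 / (41.7×10⁹ × 5.201×10^-5) = 0.02081 rad.

1.19°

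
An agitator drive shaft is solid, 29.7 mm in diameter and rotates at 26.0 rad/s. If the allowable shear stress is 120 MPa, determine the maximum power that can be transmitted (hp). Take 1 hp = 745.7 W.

21.5 hp

J = πd⁴/32 = π(0.0297)⁴/32 = 7.639×10^-8 m⁴.
T_max = τ_allow·J/r = 1.20×10^8 × 7.639×10^-8 / 0.0149 = 617.3 N·m.
ω = 26.0 rad/s, so P_max = T_max·ω = 1.605×10^4 W.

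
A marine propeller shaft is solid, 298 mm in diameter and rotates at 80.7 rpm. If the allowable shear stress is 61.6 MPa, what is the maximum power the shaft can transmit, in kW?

2700 kW

J = πd⁴/32 = π(0.298)⁴/32 = 7.742×10^-4 m⁴.
T_max = τ_allow·J/r = 6.16×10^7 × 7.742×10^-4 / 0.149 = 320100 N·m.
ω = 2π·80.7/60 = 8.451 rad/s, so P_max = T_max·ω = 2.705×10^6 W.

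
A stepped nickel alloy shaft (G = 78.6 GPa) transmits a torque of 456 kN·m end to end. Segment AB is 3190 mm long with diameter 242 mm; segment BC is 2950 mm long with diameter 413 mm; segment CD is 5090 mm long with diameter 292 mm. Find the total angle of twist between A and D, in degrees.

5.86°

J_AB = π(0.242)⁴/32 = 3.37×10^-4 m⁴; J_BC = π(0.413)⁴/32 = 2.86×10^-3 m⁴; J_CD = π(0.292)⁴/32 = 7.14×10^-4 m⁴.
θ = (T/G)·Σ L_i/J_i = (456000/78.6×10⁹)·(3.19/3.37×10^-4 + 2.95/2.86×10^-3 + 5.09/7.14×10^-4) = 0.1023 rad.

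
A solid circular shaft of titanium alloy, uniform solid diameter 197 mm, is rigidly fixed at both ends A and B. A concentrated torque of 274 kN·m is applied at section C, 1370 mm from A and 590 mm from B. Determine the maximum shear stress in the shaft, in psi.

With uniform GJ and both ends fixed, compatibility θ_AC = θ_CB gives T_A·a = T_B·b, together with T_A + T_B = T₀.
T_A = T₀·b/(a+b) = 274000·590/1960 = 82480 N·m; T_B = 191500 N·m.
τ in each portion: τ_AC = 5.49×10^7 Pa, τ_CB = 1.28×10^8 Pa; maximum is in CB.
τ_max = T_CB·r/J = 191500·0.0985/1.48×10^-4 = 1.276×10^8 Pa.

18500 psi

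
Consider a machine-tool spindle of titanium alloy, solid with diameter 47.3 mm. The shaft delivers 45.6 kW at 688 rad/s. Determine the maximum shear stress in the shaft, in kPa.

ω = 688 rad/s, so T = P/ω = 45.6×10³ / 688.0 = 66.28 N·m.
J = πd⁴/32 = π(0.0473)⁴/32 = 4.914×10^-7 m⁴.
τ_max = T·r/J = 66.28 × 0.0236 / 4.914×10^-7 = 3.190×10^6 Pa.

3190 kPa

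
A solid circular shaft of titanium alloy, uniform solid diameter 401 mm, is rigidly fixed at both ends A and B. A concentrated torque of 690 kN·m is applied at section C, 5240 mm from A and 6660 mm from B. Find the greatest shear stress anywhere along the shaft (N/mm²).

With uniform GJ and both ends fixed, compatibility θ_AC = θ_CB gives T_A·a = T_B·b, together with T_A + T_B = T₀.
T_A = T₀·b/(a+b) = 690000·6660/11900 = 386200 N·m; T_B = 303800 N·m.
τ in each portion: τ_AC = 3.05×10^7 Pa, τ_CB = 2.40×10^7 Pa; maximum is in AC.
τ_max = T_AC·r/J = 386200·0.201/2.54×10^-3 = 3.050×10^7 Pa.

30.5 N/mm²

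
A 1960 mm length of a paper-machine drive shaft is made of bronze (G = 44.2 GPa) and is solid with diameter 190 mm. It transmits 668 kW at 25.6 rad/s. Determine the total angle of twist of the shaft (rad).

ω = 25.6 rad/s, so T = P/ω = 668×10³ / 25.60 = 26090 N·m.
J = πd⁴/32 = π(0.190)⁴/32 = 1.279×10^-4 m⁴.
θ = T·L/(G·J) = 26090 × 1.96 / (44.2×10⁹ × 1.279×10^-4) = 9.044×10^-3 rad.

0.00904 rad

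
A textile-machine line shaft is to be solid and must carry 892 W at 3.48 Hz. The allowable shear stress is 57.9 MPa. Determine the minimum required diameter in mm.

ω = 2π·3.48 = 21.87 rad/s, so T = P/ω = 892 / 21.87 = 40.79 N·m.
For a solid shaft τ_max = 16T/(πd³), so d = (16T/(π τ_allow))^(1/3) = (16·40.79/(π·5.79×10^7))^(1/3) = 0.01531 m.

15.3 mm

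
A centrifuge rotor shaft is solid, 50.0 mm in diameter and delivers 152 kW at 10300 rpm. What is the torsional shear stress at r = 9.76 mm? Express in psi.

ω = 2π·10300/60 = 1079 rad/s, so T = P/ω = 152×10³ / 1079 = 140.9 N·m.
J = πd⁴/32 = π(0.0500)⁴/32 = 6.136×10^-7 m⁴.
Shear stress varies linearly with radius: τ = T·r/J = 140.9 × 0.00976 / 6.136×10^-7 = 2.242×10^6 Pa.

325 psi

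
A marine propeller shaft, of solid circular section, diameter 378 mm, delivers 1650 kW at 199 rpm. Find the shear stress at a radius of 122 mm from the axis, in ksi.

ω = 2π·199/60 = 20.84 rad/s, so T = P/ω = 1650×10³ / 20.84 = 79180 N·m.
J = πd⁴/32 = π(0.378)⁴/32 = 2.004×10^-3 m⁴.
Shear stress varies linearly with radius: τ = T·r/J = 79180 × 0.122 / 2.004×10^-3 = 4.819×10^6 Pa.

0.699 ksi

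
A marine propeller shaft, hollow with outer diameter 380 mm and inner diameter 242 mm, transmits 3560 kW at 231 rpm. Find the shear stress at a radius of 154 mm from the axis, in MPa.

ω = 2π·231/60 = 24.19 rad/s, so T = P/ω = 3560×10³ / 24.19 = 147200 N·m.
J = π(d_o⁴ − d_i⁴)/32 = π(0.380⁴ − 0.242⁴)/32 = 1.710×10^-3 m⁴.
Shear stress varies linearly with radius: τ = T·r/J = 147200 × 0.154 / 1.710×10^-3 = 1.325×10^7 Pa.

13.3 MPa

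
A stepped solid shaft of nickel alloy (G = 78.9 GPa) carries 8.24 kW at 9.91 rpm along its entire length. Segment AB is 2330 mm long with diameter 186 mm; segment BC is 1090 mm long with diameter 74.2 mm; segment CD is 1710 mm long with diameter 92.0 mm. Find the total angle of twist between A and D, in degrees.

3.63°

ω = 2π·9.91/60 = 1.038 rad/s, so T = P/ω = 8.24×10³ / 1.038 = 7940 N·m.
J_AB = π(0.186)⁴/32 = 1.18×10^-4 m⁴; J_BC = π(0.0742)⁴/32 = 2.98×10^-6 m⁴; J_CD = π(0.0920)⁴/32 = 7.03×10^-6 m⁴.
θ = (T/G)·Σ L_i/J_i = (7940/78.9×10⁹)·(2.33/1.18×10^-4 + 1.09/2.98×10^-6 + 1.71/7.03×10^-6) = 0.06332 rad.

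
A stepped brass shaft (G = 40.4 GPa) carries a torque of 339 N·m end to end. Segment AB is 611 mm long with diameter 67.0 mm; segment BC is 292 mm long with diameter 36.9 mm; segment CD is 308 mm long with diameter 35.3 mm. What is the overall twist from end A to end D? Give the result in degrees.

J_AB = π(0.0670)⁴/32 = 1.98×10^-6 m⁴; J_BC = π(0.0369)⁴/32 = 1.82×10^-7 m⁴; J_CD = π(0.0353)⁴/32 = 1.52×10^-7 m⁴.
θ = (T/G)·Σ L_i/J_i = (339.0/40.4×10⁹)·(0.611/1.98×10^-6 + 0.292/1.82×10^-7 + 0.308/1.52×10^-7) = 0.03301 rad.

1.89°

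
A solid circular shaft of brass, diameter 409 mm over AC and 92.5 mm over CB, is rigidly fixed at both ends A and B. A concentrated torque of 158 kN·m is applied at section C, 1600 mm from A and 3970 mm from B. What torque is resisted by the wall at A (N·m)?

Compatibility: T_A·a/J_AC = T_B·b/J_CB with T_A + T_B = T₀.
J_AC = 2.75×10^-3 m⁴, J_CB = 7.19×10^-6 m⁴, so T_A = T₀·(J_AC/a)/((J_AC/a)+(J_CB/b)) = 157800 N·m, T_B = 166.4 N·m.

158000 N·m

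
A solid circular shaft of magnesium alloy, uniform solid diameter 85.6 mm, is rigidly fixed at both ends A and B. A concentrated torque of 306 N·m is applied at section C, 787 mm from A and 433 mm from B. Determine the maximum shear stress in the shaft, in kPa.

1600 kPa

With uniform GJ and both ends fixed, compatibility θ_AC = θ_CB gives T_A·a = T_B·b, together with T_A + T_B = T₀.
T_A = T₀·b/(a+b) = 306.0·433/1220 = 108.6 N·m; T_B = 197.4 N·m.
τ in each portion: τ_AC = 8.82×10^5 Pa, τ_CB = 1.60×10^6 Pa; maximum is in CB.
τ_max = T_CB·r/J = 197.4·0.0428/5.27×10^-6 = 1.603×10^6 Pa.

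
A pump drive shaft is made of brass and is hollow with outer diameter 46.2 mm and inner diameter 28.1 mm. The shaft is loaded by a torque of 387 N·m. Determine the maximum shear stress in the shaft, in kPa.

J = π(d_o⁴ − d_i⁴)/32 = π(0.0462⁴ − 0.0281⁴)/32 = 3.861×10^-7 m⁴.
τ_max = T·r/J = 387.0 × 0.0231 / 3.861×10^-7 = 2.316×10^7 Pa.

23200 kPa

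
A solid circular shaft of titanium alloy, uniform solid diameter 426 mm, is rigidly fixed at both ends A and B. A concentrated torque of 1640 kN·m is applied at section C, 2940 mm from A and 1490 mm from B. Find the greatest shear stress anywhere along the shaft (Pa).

7.17e7 Pa

With uniform GJ and both ends fixed, compatibility θ_AC = θ_CB gives T_A·a = T_B·b, together with T_A + T_B = T₀.
T_A = T₀·b/(a+b) = 1.640e6·1490/4430 = 551600 N·m; T_B = 1.088e6 N·m.
τ in each portion: τ_AC = 3.63×10^7 Pa, τ_CB = 7.17×10^7 Pa; maximum is in CB.
τ_max = T_CB·r/J = 1.088e6·0.213/3.23×10^-3 = 7.170×10^7 Pa.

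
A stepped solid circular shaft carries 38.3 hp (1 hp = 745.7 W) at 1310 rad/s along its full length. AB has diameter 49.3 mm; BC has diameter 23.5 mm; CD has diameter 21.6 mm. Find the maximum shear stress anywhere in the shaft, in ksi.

1.60 ksi

ω = 1310 rad/s, so T = P/ω = 38.3×745.7 / 1310 = 21.80 N·m.
Under the same torque, τ_max = 16T/(πd³) is largest where d is smallest — segment CD (d = 21.6 mm).
τ_max = 16·21.80/(π·(0.0216)³) = 1.102×10^7 Pa.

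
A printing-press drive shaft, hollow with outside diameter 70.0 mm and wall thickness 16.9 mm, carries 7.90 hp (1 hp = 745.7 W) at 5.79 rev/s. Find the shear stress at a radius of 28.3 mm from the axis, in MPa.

2.09 MPa

ω = 2π·5.79 = 36.38 rad/s, so T = P/ω = 7.90×745.7 / 36.38 = 161.9 N·m.
J = π(d_o⁴ − d_i⁴)/32 = π(0.0700⁴ − 0.0362⁴)/32 = 2.189×10^-6 m⁴.
Shear stress varies linearly with radius: τ = T·r/J = 161.9 × 0.0283 / 2.189×10^-6 = 2.094×10^6 Pa.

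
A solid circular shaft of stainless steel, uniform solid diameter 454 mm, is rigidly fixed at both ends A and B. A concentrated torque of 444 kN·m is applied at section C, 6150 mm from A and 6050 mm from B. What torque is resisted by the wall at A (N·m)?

With uniform GJ and both ends fixed, compatibility θ_AC = θ_CB gives T_A·a = T_B·b, together with T_A + T_B = T₀.
T_A = T₀·b/(a+b) = 444000·6050/12200 = 220200 N·m; T_B = 223800 N·m.

220000 N·m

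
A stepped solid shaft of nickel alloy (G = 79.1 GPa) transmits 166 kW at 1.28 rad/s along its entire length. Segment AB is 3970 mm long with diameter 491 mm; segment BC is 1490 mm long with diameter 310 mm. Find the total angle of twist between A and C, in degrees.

ω = 1.28 rad/s, so T = P/ω = 166×10³ / 1.280 = 129700 N·m.
J_AB = π(0.491)⁴/32 = 5.71×10^-3 m⁴; J_BC = π(0.310)⁴/32 = 9.07×10^-4 m⁴.
θ = (T/G)·Σ L_i/J_i = (129700/79.1×10⁹)·(3.97/5.71×10^-3 + 1.49/9.07×10^-4) = 3.835×10^-3 rad.

0.220°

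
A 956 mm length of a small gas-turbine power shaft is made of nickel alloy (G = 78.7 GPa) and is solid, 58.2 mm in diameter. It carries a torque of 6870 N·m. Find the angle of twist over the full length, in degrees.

J = πd⁴/32 = π(0.0582)⁴/32 = 1.126×10^-6 m⁴.
θ = T·L/(G·J) = 6870 × 0.956 / (78.7×10⁹ × 1.126×10^-6) = 0.07409 rad.

4.24°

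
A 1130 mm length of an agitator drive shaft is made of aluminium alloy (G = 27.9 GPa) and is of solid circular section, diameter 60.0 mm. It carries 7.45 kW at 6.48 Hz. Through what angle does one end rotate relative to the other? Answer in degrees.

ω = 2π·6.48 = 40.72 rad/s, so T = P/ω = 7.45×10³ / 40.72 = 183.0 N·m.
J = πd⁴/32 = π(0.0600)⁴/32 = 1.272×10^-6 m⁴.
θ = T·L/(G·J) = 183.0 × 1.13 / (27.9×10⁹ × 1.272×10^-6) = 5.825×10^-3 rad.

0.334°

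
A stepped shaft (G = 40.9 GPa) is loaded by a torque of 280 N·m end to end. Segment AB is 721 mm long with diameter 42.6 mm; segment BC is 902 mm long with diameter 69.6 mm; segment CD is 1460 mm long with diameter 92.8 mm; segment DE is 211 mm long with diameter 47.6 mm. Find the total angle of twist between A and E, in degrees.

J_AB = π(0.0426)⁴/32 = 3.23×10^-7 m⁴; J_BC = π(0.0696)⁴/32 = 2.30×10^-6 m⁴; J_CD = π(0.0928)⁴/32 = 7.28×10^-6 m⁴; J_DE = π(0.0476)⁴/32 = 5.04×10^-7 m⁴.
θ = (T/G)·Σ L_i/J_i = (280.0/40.9×10⁹)·(0.721/3.23×10^-7 + 0.902/2.30×10^-6 + 1.46/7.28×10^-6 + 0.211/5.04×10^-7) = 0.02219 rad.

1.27°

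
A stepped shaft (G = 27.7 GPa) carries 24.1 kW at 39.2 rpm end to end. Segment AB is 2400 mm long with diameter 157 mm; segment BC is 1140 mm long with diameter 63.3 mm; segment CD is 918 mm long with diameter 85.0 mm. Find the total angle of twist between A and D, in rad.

0.200 rad

ω = 2π·39.2/60 = 4.105 rad/s, so T = P/ω = 24.1×10³ / 4.105 = 5871 N·m.
J_AB = π(0.157)⁴/32 = 5.96×10^-5 m⁴; J_BC = π(0.0633)⁴/32 = 1.58×10^-6 m⁴; J_CD = π(0.0850)⁴/32 = 5.12×10^-6 m⁴.
θ = (T/G)·Σ L_i/J_i = (5871/27.7×10⁹)·(2.40/5.96×10^-5 + 1.14/1.58×10^-6 + 0.918/5.12×10^-6) = 0.1998 rad.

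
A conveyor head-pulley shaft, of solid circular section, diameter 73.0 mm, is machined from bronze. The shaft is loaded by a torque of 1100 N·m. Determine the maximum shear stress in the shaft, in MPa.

J = πd⁴/32 = π(0.0730)⁴/32 = 2.788×10^-6 m⁴.
τ_max = T·r/J = 1100 × 0.0365 / 2.788×10^-6 = 1.440×10^7 Pa.

14.4 MPa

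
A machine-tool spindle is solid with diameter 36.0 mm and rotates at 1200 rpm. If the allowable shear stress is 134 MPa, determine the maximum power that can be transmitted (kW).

J = πd⁴/32 = π(0.0360)⁴/32 = 1.649×10^-7 m⁴.
T_max = τ_allow·J/r = 1.34×10^8 × 1.649×10^-7 / 0.0180 = 1228 N·m.
ω = 2π·1200/60 = 125.7 rad/s, so P_max = T_max·ω = 1.543×10^5 W.

154 kW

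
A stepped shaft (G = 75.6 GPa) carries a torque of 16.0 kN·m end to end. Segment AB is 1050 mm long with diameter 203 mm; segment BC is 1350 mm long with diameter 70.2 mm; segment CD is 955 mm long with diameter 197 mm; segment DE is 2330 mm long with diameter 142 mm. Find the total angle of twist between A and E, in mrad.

J_AB = π(0.203)⁴/32 = 1.67×10^-4 m⁴; J_BC = π(0.0702)⁴/32 = 2.38×10^-6 m⁴; J_CD = π(0.197)⁴/32 = 1.48×10^-4 m⁴; J_DE = π(0.142)⁴/32 = 3.99×10^-5 m⁴.
θ = (T/G)·Σ L_i/J_i = (16000/75.6×10⁹)·(1.05/1.67×10^-4 + 1.35/2.38×10^-6 + 0.955/1.48×10^-4 + 2.33/3.99×10^-5) = 0.1349 rad.

135 mrad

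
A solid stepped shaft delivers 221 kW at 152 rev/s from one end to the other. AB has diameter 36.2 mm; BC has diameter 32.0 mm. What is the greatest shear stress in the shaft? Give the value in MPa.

ω = 2π·152 = 955.0 rad/s, so T = P/ω = 221×10³ / 955.0 = 231.4 N·m.
Under the same torque, τ_max = 16T/(πd³) is largest where d is smallest — segment BC (d = 32.0 mm).
τ_max = 16·231.4/(π·(0.0320)³) = 3.597×10^7 Pa.

36.0 MPa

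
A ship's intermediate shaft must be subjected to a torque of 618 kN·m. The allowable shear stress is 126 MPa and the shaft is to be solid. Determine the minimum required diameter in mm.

For a solid shaft τ_max = 16T/(πd³), so d = (16T/(π τ_allow))^(1/3) = (16·618000/(π·1.26×10^8))^(1/3) = 0.2923 m.

292 mm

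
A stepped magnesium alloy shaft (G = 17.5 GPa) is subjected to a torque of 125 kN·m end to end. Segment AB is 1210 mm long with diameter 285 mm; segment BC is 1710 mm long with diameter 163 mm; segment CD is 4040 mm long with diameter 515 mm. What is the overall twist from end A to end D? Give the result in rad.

0.194 rad

J_AB = π(0.285)⁴/32 = 6.48×10^-4 m⁴; J_BC = π(0.163)⁴/32 = 6.93×10^-5 m⁴; J_CD = π(0.515)⁴/32 = 6.91×10^-3 m⁴.
θ = (T/G)·Σ L_i/J_i = (125000/17.5×10⁹)·(1.21/6.48×10^-4 + 1.71/6.93×10^-5 + 4.04/6.91×10^-3) = 0.1938 rad.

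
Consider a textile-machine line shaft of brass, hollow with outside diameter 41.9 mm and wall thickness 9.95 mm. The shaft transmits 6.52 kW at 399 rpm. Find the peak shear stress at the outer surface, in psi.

ω = 2π·399/60 = 41.78 rad/s, so T = P/ω = 6.52×10³ / 41.78 = 156.0 N·m.
J = π(d_o⁴ − d_i⁴)/32 = π(0.0419⁴ − 0.0220⁴)/32 = 2.796×10^-7 m⁴.
τ_max = T·r/J = 156.0 × 0.0209 / 2.796×10^-7 = 1.169×10^7 Pa.

1700 psi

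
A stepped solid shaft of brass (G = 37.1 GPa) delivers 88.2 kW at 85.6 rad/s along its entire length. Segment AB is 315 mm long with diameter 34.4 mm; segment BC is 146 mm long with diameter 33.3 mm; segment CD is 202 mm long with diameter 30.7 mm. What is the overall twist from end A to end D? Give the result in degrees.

ω = 85.6 rad/s, so T = P/ω = 88.2×10³ / 85.60 = 1030 N·m.
J_AB = π(0.0344)⁴/32 = 1.37×10^-7 m⁴; J_BC = π(0.0333)⁴/32 = 1.21×10^-7 m⁴; J_CD = π(0.0307)⁴/32 = 8.72×10^-8 m⁴.
θ = (T/G)·Σ L_i/J_i = (1030/37.1×10⁹)·(0.315/1.37×10^-7 + 0.146/1.21×10^-7 + 0.202/8.72×10^-8) = 0.1616 rad.

9.26°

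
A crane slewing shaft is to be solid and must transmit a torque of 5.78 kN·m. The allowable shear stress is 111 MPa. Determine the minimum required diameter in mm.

64.2 mm

For a solid shaft τ_max = 16T/(πd³), so d = (16T/(π τ_allow))^(1/3) = (16·5780/(π·1.11×10^8))^(1/3) = 0.06425 m.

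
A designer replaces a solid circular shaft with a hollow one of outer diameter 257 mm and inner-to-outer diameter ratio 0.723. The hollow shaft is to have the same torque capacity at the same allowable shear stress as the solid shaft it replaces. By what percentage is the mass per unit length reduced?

41.0 %

Equal τ_max and T ⇒ the solid shaft needs d_s³ = d_o³(1−k⁴), so d_s = 257·(1−0.723⁴)^(1/3) = 231.1 mm.
Area ratio A_h/A_s = d_o²(1−k²)/d_s² = (1−k²)/(1−k⁴)^(2/3) = 0.5904.
Mass saving = 1 − 0.5904 = 41.0 %.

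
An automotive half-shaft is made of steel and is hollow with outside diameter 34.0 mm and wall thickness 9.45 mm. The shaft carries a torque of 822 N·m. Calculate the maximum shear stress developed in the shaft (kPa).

111000 kPa

J = π(d_o⁴ − d_i⁴)/32 = π(0.0340⁴ − 0.0151⁴)/32 = 1.261×10^-7 m⁴.
τ_max = T·r/J = 822.0 × 0.0170 / 1.261×10^-7 = 1.108×10^8 Pa.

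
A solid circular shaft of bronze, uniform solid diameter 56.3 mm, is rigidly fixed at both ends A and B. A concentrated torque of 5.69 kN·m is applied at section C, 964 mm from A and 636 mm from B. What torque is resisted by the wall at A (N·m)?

With uniform GJ and both ends fixed, compatibility θ_AC = θ_CB gives T_A·a = T_B·b, together with T_A + T_B = T₀.
T_A = T₀·b/(a+b) = 5690·636/1600 = 2262 N·m; T_B = 3428 N·m.

2260 N·m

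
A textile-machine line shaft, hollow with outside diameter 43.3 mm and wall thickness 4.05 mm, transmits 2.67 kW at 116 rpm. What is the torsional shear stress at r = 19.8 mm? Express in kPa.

22400 kPa

ω = 2π·116/60 = 12.15 rad/s, so T = P/ω = 2.67×10³ / 12.15 = 219.8 N·m.
J = π(d_o⁴ − d_i⁴)/32 = π(0.0433⁴ − 0.0352⁴)/32 = 1.944×10^-7 m⁴.
Shear stress varies linearly with radius: τ = T·r/J = 219.8 × 0.0198 / 1.944×10^-7 = 2.239×10^7 Pa.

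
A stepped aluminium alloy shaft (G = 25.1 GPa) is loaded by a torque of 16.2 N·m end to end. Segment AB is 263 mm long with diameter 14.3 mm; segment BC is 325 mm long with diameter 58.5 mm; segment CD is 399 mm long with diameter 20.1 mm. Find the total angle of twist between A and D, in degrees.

3.30°

J_AB = π(0.0143)⁴/32 = 4.11×10^-9 m⁴; J_BC = π(0.0585)⁴/32 = 1.15×10^-6 m⁴; J_CD = π(0.0201)⁴/32 = 1.60×10^-8 m⁴.
θ = (T/G)·Σ L_i/J_i = (16.20/25.1×10⁹)·(0.263/4.11×10^-9 + 0.325/1.15×10^-6 + 0.399/1.60×10^-8) = 0.05760 rad.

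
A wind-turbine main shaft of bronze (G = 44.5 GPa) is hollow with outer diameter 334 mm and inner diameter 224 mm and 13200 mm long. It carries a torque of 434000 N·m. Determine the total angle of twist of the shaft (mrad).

J = π(d_o⁴ − d_i⁴)/32 = π(0.334⁴ − 0.224⁴)/32 = 9.746×10^-4 m⁴.
θ = T·L/(G·J) = 434000 × 13.2 / (44.5×10⁹ × 9.746×10^-4) = 0.1321 rad.

132 mrad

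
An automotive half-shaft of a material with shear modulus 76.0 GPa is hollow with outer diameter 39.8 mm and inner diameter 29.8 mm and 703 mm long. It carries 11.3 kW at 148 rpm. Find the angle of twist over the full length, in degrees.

2.29°

ω = 2π·148/60 = 15.50 rad/s, so T = P/ω = 11.3×10³ / 15.50 = 729.1 N·m.
J = π(d_o⁴ − d_i⁴)/32 = π(0.0398⁴ − 0.0298⁴)/32 = 1.689×10^-7 m⁴.
θ = T·L/(G·J) = 729.1 × 0.703 / (76.0×10⁹ × 1.689×10^-7) = 0.03993 rad.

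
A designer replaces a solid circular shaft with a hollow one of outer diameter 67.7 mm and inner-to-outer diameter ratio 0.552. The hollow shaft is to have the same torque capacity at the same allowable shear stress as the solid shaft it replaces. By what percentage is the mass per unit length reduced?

25.8 %

Equal τ_max and T ⇒ the solid shaft needs d_s³ = d_o³(1−k⁴), so d_s = 67.7·(1−0.552⁴)^(1/3) = 65.54 mm.
Area ratio A_h/A_s = d_o²(1−k²)/d_s² = (1−k²)/(1−k⁴)^(2/3) = 0.7420.
Mass saving = 1 − 0.7420 = 25.8 %.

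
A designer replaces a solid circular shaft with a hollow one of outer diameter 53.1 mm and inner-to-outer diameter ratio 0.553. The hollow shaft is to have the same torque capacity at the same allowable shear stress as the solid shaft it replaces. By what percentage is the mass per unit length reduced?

Equal τ_max and T ⇒ the solid shaft needs d_s³ = d_o³(1−k⁴), so d_s = 53.1·(1−0.553⁴)^(1/3) = 51.39 mm.
Area ratio A_h/A_s = d_o²(1−k²)/d_s² = (1−k²)/(1−k⁴)^(2/3) = 0.7412.
Mass saving = 1 − 0.7412 = 25.9 %.

25.9 %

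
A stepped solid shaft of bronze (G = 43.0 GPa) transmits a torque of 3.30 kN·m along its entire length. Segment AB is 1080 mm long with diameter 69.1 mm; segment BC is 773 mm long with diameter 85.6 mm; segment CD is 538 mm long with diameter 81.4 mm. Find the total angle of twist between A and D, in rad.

0.0579 rad

J_AB = π(0.0691)⁴/32 = 2.24×10^-6 m⁴; J_BC = π(0.0856)⁴/32 = 5.27×10^-6 m⁴; J_CD = π(0.0814)⁴/32 = 4.31×10^-6 m⁴.
θ = (T/G)·Σ L_i/J_i = (3300/43.0×10⁹)·(1.08/2.24×10^-6 + 0.773/5.27×10^-6 + 0.538/4.31×10^-6) = 0.05786 rad.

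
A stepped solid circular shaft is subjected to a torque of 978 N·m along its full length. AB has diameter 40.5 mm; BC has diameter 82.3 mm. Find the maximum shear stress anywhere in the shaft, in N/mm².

75.0 N/mm²

Under the same torque, τ_max = 16T/(πd³) is largest where d is smallest — segment AB (d = 40.5 mm).
τ_max = 16·978.0/(π·(0.0405)³) = 7.498×10^7 Pa.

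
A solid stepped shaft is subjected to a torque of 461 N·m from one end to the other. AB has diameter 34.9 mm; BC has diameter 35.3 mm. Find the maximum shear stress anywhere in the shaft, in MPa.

55.2 MPa

Under the same torque, τ_max = 16T/(πd³) is largest where d is smallest — segment AB (d = 34.9 mm).
τ_max = 16·461.0/(π·(0.0349)³) = 5.523×10^7 Pa.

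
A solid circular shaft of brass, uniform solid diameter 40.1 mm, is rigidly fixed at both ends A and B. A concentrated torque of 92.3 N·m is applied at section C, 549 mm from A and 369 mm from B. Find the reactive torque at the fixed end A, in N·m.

With uniform GJ and both ends fixed, compatibility θ_AC = θ_CB gives T_A·a = T_B·b, together with T_A + T_B = T₀.
T_A = T₀·b/(a+b) = 92.30·369/918.0 = 37.10 N·m; T_B = 55.20 N·m.

37.1 N·m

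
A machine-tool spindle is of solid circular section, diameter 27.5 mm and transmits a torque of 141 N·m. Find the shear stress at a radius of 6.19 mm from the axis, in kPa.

15500 kPa

J = πd⁴/32 = π(0.0275)⁴/32 = 5.615×10^-8 m⁴.
Shear stress varies linearly with radius: τ = T·r/J = 141.0 × 0.00619 / 5.615×10^-8 = 1.554×10^7 Pa.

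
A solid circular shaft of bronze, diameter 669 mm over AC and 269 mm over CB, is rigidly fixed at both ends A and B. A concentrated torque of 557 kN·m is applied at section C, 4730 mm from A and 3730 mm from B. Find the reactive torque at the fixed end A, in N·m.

Compatibility: T_A·a/J_AC = T_B·b/J_CB with T_A + T_B = T₀.
J_AC = 0.0197 m⁴, J_CB = 5.14×10^-4 m⁴, so T_A = T₀·(J_AC/a)/((J_AC/a)+(J_CB/b)) = 539100 N·m, T_B = 17870 N·m.

539000 N·m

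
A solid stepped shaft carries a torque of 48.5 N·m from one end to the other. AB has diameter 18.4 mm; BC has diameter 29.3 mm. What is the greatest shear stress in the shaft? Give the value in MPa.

39.7 MPa

Under the same torque, τ_max = 16T/(πd³) is largest where d is smallest — segment AB (d = 18.4 mm).
τ_max = 16·48.50/(π·(0.0184)³) = 3.965×10^7 Pa.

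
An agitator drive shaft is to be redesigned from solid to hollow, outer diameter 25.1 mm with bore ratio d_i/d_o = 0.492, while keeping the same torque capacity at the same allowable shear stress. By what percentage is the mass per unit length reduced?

21.1 %

Equal τ_max and T ⇒ the solid shaft needs d_s³ = d_o³(1−k⁴), so d_s = 25.1·(1−0.492⁴)^(1/3) = 24.60 mm.
Area ratio A_h/A_s = d_o²(1−k²)/d_s² = (1−k²)/(1−k⁴)^(2/3) = 0.7891.
Mass saving = 1 − 0.7891 = 21.1 %.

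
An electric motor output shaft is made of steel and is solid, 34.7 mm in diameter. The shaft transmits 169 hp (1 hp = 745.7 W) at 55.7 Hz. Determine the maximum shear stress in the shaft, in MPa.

43.9 MPa

ω = 2π·55.7 = 350.0 rad/s, so T = P/ω = 169×745.7 / 350.0 = 360.1 N·m.
J = πd⁴/32 = π(0.0347)⁴/32 = 1.423×10^-7 m⁴.
τ_max = T·r/J = 360.1 × 0.0174 / 1.423×10^-7 = 4.389×10^7 Pa.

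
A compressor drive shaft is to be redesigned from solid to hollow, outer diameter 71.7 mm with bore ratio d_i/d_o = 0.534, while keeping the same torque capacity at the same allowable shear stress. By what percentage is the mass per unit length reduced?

Equal τ_max and T ⇒ the solid shaft needs d_s³ = d_o³(1−k⁴), so d_s = 71.7·(1−0.534⁴)^(1/3) = 69.70 mm.
Area ratio A_h/A_s = d_o²(1−k²)/d_s² = (1−k²)/(1−k⁴)^(2/3) = 0.7564.
Mass saving = 1 − 0.7564 = 24.4 %.

24.4 %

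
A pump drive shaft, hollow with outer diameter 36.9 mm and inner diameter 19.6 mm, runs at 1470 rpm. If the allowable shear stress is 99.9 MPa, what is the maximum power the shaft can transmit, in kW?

140 kW

J = π(d_o⁴ − d_i⁴)/32 = π(0.0369⁴ − 0.0196⁴)/32 = 1.675×10^-7 m⁴.
T_max = τ_allow·J/r = 9.99×10^7 × 1.675×10^-7 / 0.0184 = 907.1 N·m.
ω = 2π·1470/60 = 153.9 rad/s, so P_max = T_max·ω = 1.396×10^5 W.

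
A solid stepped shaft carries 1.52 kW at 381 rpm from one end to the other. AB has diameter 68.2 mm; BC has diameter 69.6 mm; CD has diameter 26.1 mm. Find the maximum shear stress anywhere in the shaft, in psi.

ω = 2π·381/60 = 39.90 rad/s, so T = P/ω = 1.52×10³ / 39.90 = 38.10 N·m.
Under the same torque, τ_max = 16T/(πd³) is largest where d is smallest — segment CD (d = 26.1 mm).
τ_max = 16·38.10/(π·(0.0261)³) = 1.091×10^7 Pa.

1580 psi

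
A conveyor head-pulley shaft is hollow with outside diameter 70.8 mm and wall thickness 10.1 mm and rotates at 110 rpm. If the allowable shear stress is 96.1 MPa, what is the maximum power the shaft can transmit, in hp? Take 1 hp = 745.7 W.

J = π(d_o⁴ − d_i⁴)/32 = π(0.0708⁴ − 0.0506⁴)/32 = 1.823×10^-6 m⁴.
T_max = τ_allow·J/r = 9.61×10^7 × 1.823×10^-6 / 0.0354 = 4949 N·m.
ω = 2π·110/60 = 11.52 rad/s, so P_max = T_max·ω = 5.701×10^4 W.

76.5 hp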